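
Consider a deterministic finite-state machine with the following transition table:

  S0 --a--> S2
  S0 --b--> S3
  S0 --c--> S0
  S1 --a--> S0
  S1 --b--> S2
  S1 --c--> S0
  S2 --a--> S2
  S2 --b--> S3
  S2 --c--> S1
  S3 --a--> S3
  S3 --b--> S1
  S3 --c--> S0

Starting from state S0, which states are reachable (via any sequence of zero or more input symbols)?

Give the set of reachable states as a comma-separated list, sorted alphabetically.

BFS from S0:
  visit S0: S0--a-->S2 (new), S0--b-->S3 (new), S0--c-->S0 (seen)
  visit S2: S2--a-->S2 (seen), S2--b-->S3 (seen), S2--c-->S1 (new)
  visit S3: S3--a-->S3 (seen), S3--b-->S1 (seen), S3--c-->S0 (seen)
  visit S1: S1--a-->S0 (seen), S1--b-->S2 (seen), S1--c-->S0 (seen)

Answer: S0, S1, S2, S3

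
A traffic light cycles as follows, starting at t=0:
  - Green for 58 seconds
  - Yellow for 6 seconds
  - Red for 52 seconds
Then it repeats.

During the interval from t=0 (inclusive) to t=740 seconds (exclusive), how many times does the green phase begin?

Cycle = 58+6+52 = 116s
green phase starts at t = k*116 + 0 for k=0,1,2,...
Need k*116+0 < 740 → k < 6.379
k ∈ {0, ..., 6} → 7 starts

Answer: 7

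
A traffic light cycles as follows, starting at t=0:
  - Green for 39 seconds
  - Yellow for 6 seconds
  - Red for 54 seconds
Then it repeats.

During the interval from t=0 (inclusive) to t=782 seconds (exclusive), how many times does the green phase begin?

Cycle = 39+6+54 = 99s
green phase starts at t = k*99 + 0 for k=0,1,2,...
Need k*99+0 < 782 → k < 7.899
k ∈ {0, ..., 7} → 8 starts

Answer: 8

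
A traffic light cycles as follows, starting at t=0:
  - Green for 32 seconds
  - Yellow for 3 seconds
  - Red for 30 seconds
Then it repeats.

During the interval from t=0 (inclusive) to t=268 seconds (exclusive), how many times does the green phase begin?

Answer: 5

Derivation:
Cycle = 32+3+30 = 65s
green phase starts at t = k*65 + 0 for k=0,1,2,...
Need k*65+0 < 268 → k < 4.123
k ∈ {0, ..., 4} → 5 starts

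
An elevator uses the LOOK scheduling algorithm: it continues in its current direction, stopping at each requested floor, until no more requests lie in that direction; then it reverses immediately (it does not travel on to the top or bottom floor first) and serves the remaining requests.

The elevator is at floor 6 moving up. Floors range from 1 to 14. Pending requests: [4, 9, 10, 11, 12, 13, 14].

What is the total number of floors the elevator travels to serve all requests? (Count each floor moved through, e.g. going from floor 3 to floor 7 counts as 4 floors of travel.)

Start at floor 6 moving up, LOOK stop order: [9, 10, 11, 12, 13, 14, 4]
  6 → 9: |9-6| = 3, total = 3
  9 → 10: |10-9| = 1, total = 4
  10 → 11: |11-10| = 1, total = 5
  11 → 12: |12-11| = 1, total = 6
  12 → 13: |13-12| = 1, total = 7
  13 → 14: |14-13| = 1, total = 8
  14 → 4: |4-14| = 10, total = 18

Answer: 18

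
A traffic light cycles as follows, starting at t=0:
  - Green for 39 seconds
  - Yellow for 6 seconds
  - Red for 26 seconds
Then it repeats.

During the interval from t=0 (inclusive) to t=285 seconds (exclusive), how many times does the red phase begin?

Cycle = 39+6+26 = 71s
red phase starts at t = k*71 + 45 for k=0,1,2,...
Need k*71+45 < 285 → k < 3.380
k ∈ {0, ..., 3} → 4 starts

Answer: 4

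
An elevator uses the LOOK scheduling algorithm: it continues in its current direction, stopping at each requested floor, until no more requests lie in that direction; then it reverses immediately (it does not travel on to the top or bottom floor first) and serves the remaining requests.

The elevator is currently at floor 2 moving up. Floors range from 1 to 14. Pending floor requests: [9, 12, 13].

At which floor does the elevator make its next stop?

Answer: 9

Derivation:
Current floor: 2, direction: up
Requests above: [9, 12, 13]
Requests below: []
Moving up and requests lie above → nearest above is min([9, 12, 13]) = 9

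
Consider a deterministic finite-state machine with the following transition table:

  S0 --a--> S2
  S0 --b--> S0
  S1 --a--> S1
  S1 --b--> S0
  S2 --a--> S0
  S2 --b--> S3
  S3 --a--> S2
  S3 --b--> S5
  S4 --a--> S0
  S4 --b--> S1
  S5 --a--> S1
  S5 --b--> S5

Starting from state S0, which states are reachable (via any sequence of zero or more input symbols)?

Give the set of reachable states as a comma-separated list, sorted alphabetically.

Answer: S0, S1, S2, S3, S5

Derivation:
BFS from S0:
  visit S0: S0--a-->S2 (new), S0--b-->S0 (seen)
  visit S2: S2--a-->S0 (seen), S2--b-->S3 (new)
  visit S3: S3--a-->S2 (seen), S3--b-->S5 (new)
  visit S5: S5--a-->S1 (new), S5--b-->S5 (seen)
  visit S1: S1--a-->S1 (seen), S1--b-->S0 (seen)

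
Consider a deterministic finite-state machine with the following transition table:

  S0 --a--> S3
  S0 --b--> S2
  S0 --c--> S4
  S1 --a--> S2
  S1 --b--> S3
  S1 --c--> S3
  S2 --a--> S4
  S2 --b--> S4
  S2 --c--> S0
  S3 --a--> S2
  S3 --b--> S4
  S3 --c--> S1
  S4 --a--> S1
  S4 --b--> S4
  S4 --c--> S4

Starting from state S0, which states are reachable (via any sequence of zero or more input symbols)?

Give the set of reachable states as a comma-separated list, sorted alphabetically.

BFS from S0:
  visit S0: S0--a-->S3 (new), S0--b-->S2 (new), S0--c-->S4 (new)
  visit S3: S3--a-->S2 (seen), S3--b-->S4 (seen), S3--c-->S1 (new)
  visit S2: S2--a-->S4 (seen), S2--b-->S4 (seen), S2--c-->S0 (seen)
  visit S4: S4--a-->S1 (seen), S4--b-->S4 (seen), S4--c-->S4 (seen)
  visit S1: S1--a-->S2 (seen), S1--b-->S3 (seen), S1--c-->S3 (seen)

Answer: S0, S1, S2, S3, S4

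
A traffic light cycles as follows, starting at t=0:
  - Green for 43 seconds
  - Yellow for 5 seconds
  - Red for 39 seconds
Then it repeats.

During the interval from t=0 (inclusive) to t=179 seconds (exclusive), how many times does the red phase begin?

Cycle = 43+5+39 = 87s
red phase starts at t = k*87 + 48 for k=0,1,2,...
Need k*87+48 < 179 → k < 1.506
k ∈ {0, ..., 1} → 2 starts

Answer: 2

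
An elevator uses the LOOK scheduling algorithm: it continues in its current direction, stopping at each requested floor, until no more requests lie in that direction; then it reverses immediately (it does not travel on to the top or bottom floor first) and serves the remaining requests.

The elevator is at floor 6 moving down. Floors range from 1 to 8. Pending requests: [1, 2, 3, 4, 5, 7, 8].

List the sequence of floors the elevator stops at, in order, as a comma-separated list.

Current: 6, moving DOWN
Serve below first (descending): [5, 4, 3, 2, 1]
Then reverse, serve above (ascending): [7, 8]

Answer: 5, 4, 3, 2, 1, 7, 8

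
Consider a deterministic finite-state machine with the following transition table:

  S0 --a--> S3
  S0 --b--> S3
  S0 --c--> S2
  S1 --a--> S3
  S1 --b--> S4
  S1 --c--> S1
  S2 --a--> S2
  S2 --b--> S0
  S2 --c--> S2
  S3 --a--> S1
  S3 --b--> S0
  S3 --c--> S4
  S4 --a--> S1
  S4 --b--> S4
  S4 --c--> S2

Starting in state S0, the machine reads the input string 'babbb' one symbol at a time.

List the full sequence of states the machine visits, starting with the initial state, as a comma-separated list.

Answer: S0, S3, S1, S4, S4, S4

Derivation:
Start: S0
  read 'b': S0 --b--> S3
  read 'a': S3 --a--> S1
  read 'b': S1 --b--> S4
  read 'b': S4 --b--> S4
  read 'b': S4 --b--> S4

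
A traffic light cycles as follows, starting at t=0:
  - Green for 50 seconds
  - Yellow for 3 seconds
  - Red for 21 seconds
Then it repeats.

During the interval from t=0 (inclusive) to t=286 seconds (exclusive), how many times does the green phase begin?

Answer: 4

Derivation:
Cycle = 50+3+21 = 74s
green phase starts at t = k*74 + 0 for k=0,1,2,...
Need k*74+0 < 286 → k < 3.865
k ∈ {0, ..., 3} → 4 starts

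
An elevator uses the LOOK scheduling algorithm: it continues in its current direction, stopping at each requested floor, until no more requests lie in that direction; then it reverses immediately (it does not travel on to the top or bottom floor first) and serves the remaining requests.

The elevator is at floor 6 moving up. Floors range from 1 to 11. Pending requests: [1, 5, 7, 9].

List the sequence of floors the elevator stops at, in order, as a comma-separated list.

Current: 6, moving UP
Serve above first (ascending): [7, 9]
Then reverse, serve below (descending): [5, 1]

Answer: 7, 9, 5, 1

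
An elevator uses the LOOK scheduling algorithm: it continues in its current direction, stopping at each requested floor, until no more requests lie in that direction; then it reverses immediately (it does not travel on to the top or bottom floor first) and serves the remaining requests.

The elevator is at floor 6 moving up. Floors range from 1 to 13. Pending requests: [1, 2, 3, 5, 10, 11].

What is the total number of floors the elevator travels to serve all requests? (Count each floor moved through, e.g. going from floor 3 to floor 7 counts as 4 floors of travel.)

Start at floor 6 moving up, LOOK stop order: [10, 11, 5, 3, 2, 1]
  6 → 10: |10-6| = 4, total = 4
  10 → 11: |11-10| = 1, total = 5
  11 → 5: |5-11| = 6, total = 11
  5 → 3: |3-5| = 2, total = 13
  3 → 2: |2-3| = 1, total = 14
  2 → 1: |1-2| = 1, total = 15

Answer: 15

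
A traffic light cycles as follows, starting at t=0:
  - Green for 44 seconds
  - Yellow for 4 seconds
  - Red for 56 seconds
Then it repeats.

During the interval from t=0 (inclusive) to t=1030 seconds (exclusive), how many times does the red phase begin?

Cycle = 44+4+56 = 104s
red phase starts at t = k*104 + 48 for k=0,1,2,...
Need k*104+48 < 1030 → k < 9.442
k ∈ {0, ..., 9} → 10 starts

Answer: 10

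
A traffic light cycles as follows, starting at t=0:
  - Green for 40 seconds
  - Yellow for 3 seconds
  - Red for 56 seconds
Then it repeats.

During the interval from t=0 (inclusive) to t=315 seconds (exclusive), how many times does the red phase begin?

Answer: 3

Derivation:
Cycle = 40+3+56 = 99s
red phase starts at t = k*99 + 43 for k=0,1,2,...
Need k*99+43 < 315 → k < 2.747
k ∈ {0, ..., 2} → 3 starts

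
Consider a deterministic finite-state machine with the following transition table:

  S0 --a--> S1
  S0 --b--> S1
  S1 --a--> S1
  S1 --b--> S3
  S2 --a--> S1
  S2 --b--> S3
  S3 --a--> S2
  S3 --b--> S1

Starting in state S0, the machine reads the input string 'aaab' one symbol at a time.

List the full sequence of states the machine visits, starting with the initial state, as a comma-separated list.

Start: S0
  read 'a': S0 --a--> S1
  read 'a': S1 --a--> S1
  read 'a': S1 --a--> S1
  read 'b': S1 --b--> S3

Answer: S0, S1, S1, S1, S3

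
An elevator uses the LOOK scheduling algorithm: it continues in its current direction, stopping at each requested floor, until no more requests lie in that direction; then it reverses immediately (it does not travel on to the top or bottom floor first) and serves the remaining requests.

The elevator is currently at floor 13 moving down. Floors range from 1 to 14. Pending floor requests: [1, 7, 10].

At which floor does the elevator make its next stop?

Current floor: 13, direction: down
Requests above: []
Requests below: [1, 7, 10]
Moving down and requests lie below → nearest below is max([1, 7, 10]) = 10

Answer: 10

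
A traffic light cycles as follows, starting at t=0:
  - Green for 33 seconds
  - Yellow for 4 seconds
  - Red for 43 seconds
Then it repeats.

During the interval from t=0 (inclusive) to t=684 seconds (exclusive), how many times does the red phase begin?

Cycle = 33+4+43 = 80s
red phase starts at t = k*80 + 37 for k=0,1,2,...
Need k*80+37 < 684 → k < 8.088
k ∈ {0, ..., 8} → 9 starts

Answer: 9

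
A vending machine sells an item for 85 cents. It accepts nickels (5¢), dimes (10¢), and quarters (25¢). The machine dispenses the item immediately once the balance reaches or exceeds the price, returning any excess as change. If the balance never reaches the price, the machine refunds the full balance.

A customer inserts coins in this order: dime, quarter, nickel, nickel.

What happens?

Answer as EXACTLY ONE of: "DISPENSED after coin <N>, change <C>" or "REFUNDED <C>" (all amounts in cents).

Price: 85¢
Coin 1 (dime, 10¢): balance = 10¢
Coin 2 (quarter, 25¢): balance = 35¢
Coin 3 (nickel, 5¢): balance = 40¢
Coin 4 (nickel, 5¢): balance = 45¢
All coins inserted, balance 45¢ < price 85¢ → REFUND 45¢

Answer: REFUNDED 45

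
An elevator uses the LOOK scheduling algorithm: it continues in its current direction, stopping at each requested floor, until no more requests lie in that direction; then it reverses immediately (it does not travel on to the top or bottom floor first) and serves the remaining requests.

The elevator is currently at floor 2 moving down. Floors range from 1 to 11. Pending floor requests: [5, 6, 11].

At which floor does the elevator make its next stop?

Answer: 5

Derivation:
Current floor: 2, direction: down
Requests above: [5, 6, 11]
Requests below: []
Moving down but no requests below → reverse; nearest above is min([5, 6, 11]) = 5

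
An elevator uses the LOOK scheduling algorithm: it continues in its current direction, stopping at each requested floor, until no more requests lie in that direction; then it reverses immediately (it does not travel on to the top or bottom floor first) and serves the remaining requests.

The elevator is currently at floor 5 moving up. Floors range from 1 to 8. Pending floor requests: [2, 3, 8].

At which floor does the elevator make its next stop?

Answer: 8

Derivation:
Current floor: 5, direction: up
Requests above: [8]
Requests below: [2, 3]
Moving up and requests lie above → nearest above is min([8]) = 8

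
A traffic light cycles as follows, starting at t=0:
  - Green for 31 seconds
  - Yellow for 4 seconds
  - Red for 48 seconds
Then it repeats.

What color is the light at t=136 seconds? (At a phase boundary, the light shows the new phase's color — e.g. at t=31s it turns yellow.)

Cycle length = 31 + 4 + 48 = 83s
t = 136, phase_t = 136 mod 83 = 53
53 >= 35 → RED

Answer: red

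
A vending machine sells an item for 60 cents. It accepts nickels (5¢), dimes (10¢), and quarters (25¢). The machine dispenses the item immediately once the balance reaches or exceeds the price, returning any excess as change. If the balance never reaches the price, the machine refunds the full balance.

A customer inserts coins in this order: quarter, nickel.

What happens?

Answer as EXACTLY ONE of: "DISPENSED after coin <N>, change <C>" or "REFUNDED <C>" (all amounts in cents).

Answer: REFUNDED 30

Derivation:
Price: 60¢
Coin 1 (quarter, 25¢): balance = 25¢
Coin 2 (nickel, 5¢): balance = 30¢
All coins inserted, balance 30¢ < price 60¢ → REFUND 30¢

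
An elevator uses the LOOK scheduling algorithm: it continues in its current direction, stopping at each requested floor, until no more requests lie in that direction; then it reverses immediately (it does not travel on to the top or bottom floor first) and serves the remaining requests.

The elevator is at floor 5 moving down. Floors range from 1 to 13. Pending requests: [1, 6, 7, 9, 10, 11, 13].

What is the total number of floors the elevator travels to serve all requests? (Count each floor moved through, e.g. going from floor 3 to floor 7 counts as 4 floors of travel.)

Start at floor 5 moving down, LOOK stop order: [1, 6, 7, 9, 10, 11, 13]
  5 → 1: |1-5| = 4, total = 4
  1 → 6: |6-1| = 5, total = 9
  6 → 7: |7-6| = 1, total = 10
  7 → 9: |9-7| = 2, total = 12
  9 → 10: |10-9| = 1, total = 13
  10 → 11: |11-10| = 1, total = 14
  11 → 13: |13-11| = 2, total = 16

Answer: 16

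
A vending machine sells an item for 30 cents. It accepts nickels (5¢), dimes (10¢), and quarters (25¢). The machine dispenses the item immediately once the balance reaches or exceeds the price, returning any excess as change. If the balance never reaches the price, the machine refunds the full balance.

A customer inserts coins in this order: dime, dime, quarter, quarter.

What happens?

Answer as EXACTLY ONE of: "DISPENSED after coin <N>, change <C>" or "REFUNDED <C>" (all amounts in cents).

Answer: DISPENSED after coin 3, change 15

Derivation:
Price: 30¢
Coin 1 (dime, 10¢): balance = 10¢
Coin 2 (dime, 10¢): balance = 20¢
Coin 3 (quarter, 25¢): balance = 45¢
  → balance >= price → DISPENSE, change = 45 - 30 = 15¢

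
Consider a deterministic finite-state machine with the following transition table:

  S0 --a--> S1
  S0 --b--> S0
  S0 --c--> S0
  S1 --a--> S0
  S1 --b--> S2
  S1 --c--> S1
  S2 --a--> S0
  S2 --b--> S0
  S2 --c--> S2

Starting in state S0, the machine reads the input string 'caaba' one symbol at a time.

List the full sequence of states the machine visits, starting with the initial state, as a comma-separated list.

Answer: S0, S0, S1, S0, S0, S1

Derivation:
Start: S0
  read 'c': S0 --c--> S0
  read 'a': S0 --a--> S1
  read 'a': S1 --a--> S0
  read 'b': S0 --b--> S0
  read 'a': S0 --a--> S1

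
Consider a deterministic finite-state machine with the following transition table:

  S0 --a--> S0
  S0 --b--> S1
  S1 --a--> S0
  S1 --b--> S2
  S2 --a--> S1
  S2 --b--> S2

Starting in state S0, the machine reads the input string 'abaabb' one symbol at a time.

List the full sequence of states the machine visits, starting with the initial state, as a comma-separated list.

Answer: S0, S0, S1, S0, S0, S1, S2

Derivation:
Start: S0
  read 'a': S0 --a--> S0
  read 'b': S0 --b--> S1
  read 'a': S1 --a--> S0
  read 'a': S0 --a--> S0
  read 'b': S0 --b--> S1
  read 'b': S1 --b--> S2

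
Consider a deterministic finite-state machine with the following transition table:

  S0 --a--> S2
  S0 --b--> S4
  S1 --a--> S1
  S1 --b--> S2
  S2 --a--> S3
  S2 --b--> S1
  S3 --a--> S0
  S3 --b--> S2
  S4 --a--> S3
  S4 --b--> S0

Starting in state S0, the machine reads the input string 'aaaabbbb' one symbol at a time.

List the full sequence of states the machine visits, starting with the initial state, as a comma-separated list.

Start: S0
  read 'a': S0 --a--> S2
  read 'a': S2 --a--> S3
  read 'a': S3 --a--> S0
  read 'a': S0 --a--> S2
  read 'b': S2 --b--> S1
  read 'b': S1 --b--> S2
  read 'b': S2 --b--> S1
  read 'b': S1 --b--> S2

Answer: S0, S2, S3, S0, S2, S1, S2, S1, S2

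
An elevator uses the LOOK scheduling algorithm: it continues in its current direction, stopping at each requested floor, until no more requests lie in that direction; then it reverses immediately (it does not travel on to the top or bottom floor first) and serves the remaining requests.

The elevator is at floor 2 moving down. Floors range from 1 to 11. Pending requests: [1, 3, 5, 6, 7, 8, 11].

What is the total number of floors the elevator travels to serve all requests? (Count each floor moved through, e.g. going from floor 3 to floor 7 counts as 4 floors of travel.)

Answer: 11

Derivation:
Start at floor 2 moving down, LOOK stop order: [1, 3, 5, 6, 7, 8, 11]
  2 → 1: |1-2| = 1, total = 1
  1 → 3: |3-1| = 2, total = 3
  3 → 5: |5-3| = 2, total = 5
  5 → 6: |6-5| = 1, total = 6
  6 → 7: |7-6| = 1, total = 7
  7 → 8: |8-7| = 1, total = 8
  8 → 11: |11-8| = 3, total = 11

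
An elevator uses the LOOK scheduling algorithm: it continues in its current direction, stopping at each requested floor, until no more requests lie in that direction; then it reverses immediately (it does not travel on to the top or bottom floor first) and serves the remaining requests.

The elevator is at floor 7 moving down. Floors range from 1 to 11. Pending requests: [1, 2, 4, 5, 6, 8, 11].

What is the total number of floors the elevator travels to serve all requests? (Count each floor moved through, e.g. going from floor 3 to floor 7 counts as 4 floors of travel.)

Answer: 16

Derivation:
Start at floor 7 moving down, LOOK stop order: [6, 5, 4, 2, 1, 8, 11]
  7 → 6: |6-7| = 1, total = 1
  6 → 5: |5-6| = 1, total = 2
  5 → 4: |4-5| = 1, total = 3
  4 → 2: |2-4| = 2, total = 5
  2 → 1: |1-2| = 1, total = 6
  1 → 8: |8-1| = 7, total = 13
  8 → 11: |11-8| = 3, total = 16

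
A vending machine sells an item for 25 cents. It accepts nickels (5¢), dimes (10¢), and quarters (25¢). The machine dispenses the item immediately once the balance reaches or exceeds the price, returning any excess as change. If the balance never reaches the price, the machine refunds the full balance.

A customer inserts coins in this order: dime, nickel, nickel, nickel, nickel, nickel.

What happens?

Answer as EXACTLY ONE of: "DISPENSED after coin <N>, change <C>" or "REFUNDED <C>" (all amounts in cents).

Answer: DISPENSED after coin 4, change 0

Derivation:
Price: 25¢
Coin 1 (dime, 10¢): balance = 10¢
Coin 2 (nickel, 5¢): balance = 15¢
Coin 3 (nickel, 5¢): balance = 20¢
Coin 4 (nickel, 5¢): balance = 25¢
  → balance >= price → DISPENSE, change = 25 - 25 = 0¢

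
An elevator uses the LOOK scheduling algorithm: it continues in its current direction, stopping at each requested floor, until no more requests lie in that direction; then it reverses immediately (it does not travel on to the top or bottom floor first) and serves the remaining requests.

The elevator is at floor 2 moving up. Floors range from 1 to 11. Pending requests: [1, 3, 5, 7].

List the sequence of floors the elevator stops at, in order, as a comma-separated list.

Current: 2, moving UP
Serve above first (ascending): [3, 5, 7]
Then reverse, serve below (descending): [1]

Answer: 3, 5, 7, 1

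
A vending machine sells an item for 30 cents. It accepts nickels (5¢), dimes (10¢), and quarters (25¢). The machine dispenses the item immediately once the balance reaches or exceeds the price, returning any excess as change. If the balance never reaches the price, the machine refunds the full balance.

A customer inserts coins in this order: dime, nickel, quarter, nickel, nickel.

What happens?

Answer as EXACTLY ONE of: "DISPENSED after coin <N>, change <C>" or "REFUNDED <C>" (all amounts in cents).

Price: 30¢
Coin 1 (dime, 10¢): balance = 10¢
Coin 2 (nickel, 5¢): balance = 15¢
Coin 3 (quarter, 25¢): balance = 40¢
  → balance >= price → DISPENSE, change = 40 - 30 = 10¢

Answer: DISPENSED after coin 3, change 10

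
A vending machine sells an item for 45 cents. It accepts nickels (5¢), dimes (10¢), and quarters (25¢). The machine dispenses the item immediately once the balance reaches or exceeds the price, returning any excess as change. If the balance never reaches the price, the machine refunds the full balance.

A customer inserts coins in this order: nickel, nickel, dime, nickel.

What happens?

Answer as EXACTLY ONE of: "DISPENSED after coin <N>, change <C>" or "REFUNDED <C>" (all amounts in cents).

Price: 45¢
Coin 1 (nickel, 5¢): balance = 5¢
Coin 2 (nickel, 5¢): balance = 10¢
Coin 3 (dime, 10¢): balance = 20¢
Coin 4 (nickel, 5¢): balance = 25¢
All coins inserted, balance 25¢ < price 45¢ → REFUND 25¢

Answer: REFUNDED 25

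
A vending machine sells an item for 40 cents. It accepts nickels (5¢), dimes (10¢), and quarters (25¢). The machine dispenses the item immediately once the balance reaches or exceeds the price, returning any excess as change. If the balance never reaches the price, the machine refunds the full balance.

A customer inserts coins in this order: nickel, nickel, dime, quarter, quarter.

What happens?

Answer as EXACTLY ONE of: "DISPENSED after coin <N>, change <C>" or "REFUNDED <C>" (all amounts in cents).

Answer: DISPENSED after coin 4, change 5

Derivation:
Price: 40¢
Coin 1 (nickel, 5¢): balance = 5¢
Coin 2 (nickel, 5¢): balance = 10¢
Coin 3 (dime, 10¢): balance = 20¢
Coin 4 (quarter, 25¢): balance = 45¢
  → balance >= price → DISPENSE, change = 45 - 40 = 5¢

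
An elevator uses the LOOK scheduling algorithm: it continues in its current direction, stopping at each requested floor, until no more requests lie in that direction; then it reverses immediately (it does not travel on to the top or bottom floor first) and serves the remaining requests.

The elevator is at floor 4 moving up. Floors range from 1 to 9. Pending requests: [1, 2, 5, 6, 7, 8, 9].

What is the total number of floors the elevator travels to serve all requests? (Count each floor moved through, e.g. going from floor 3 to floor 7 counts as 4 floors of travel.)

Start at floor 4 moving up, LOOK stop order: [5, 6, 7, 8, 9, 2, 1]
  4 → 5: |5-4| = 1, total = 1
  5 → 6: |6-5| = 1, total = 2
  6 → 7: |7-6| = 1, total = 3
  7 → 8: |8-7| = 1, total = 4
  8 → 9: |9-8| = 1, total = 5
  9 → 2: |2-9| = 7, total = 12
  2 → 1: |1-2| = 1, total = 13

Answer: 13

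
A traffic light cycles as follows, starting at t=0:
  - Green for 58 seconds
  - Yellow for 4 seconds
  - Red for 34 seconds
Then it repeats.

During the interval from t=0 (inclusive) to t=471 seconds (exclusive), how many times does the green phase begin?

Cycle = 58+4+34 = 96s
green phase starts at t = k*96 + 0 for k=0,1,2,...
Need k*96+0 < 471 → k < 4.906
k ∈ {0, ..., 4} → 5 starts

Answer: 5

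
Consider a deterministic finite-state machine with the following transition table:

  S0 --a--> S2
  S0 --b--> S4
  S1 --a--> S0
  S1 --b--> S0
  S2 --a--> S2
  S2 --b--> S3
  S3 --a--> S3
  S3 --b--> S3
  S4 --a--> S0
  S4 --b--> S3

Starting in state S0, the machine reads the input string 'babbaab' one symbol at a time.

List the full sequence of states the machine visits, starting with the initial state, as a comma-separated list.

Answer: S0, S4, S0, S4, S3, S3, S3, S3

Derivation:
Start: S0
  read 'b': S0 --b--> S4
  read 'a': S4 --a--> S0
  read 'b': S0 --b--> S4
  read 'b': S4 --b--> S3
  read 'a': S3 --a--> S3
  read 'a': S3 --a--> S3
  read 'b': S3 --b--> S3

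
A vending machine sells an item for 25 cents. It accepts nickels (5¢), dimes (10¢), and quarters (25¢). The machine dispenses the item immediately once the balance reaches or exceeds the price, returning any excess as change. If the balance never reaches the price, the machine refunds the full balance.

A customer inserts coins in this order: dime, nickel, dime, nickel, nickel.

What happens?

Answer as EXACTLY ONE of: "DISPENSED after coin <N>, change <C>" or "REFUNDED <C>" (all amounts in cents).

Price: 25¢
Coin 1 (dime, 10¢): balance = 10¢
Coin 2 (nickel, 5¢): balance = 15¢
Coin 3 (dime, 10¢): balance = 25¢
  → balance >= price → DISPENSE, change = 25 - 25 = 0¢

Answer: DISPENSED after coin 3, change 0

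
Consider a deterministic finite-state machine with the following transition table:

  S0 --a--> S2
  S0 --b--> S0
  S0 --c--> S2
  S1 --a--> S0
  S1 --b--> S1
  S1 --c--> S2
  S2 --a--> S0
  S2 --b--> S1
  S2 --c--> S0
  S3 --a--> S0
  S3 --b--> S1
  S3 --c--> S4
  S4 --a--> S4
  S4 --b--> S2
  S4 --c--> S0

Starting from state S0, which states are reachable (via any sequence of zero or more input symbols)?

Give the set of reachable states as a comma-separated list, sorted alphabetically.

Answer: S0, S1, S2

Derivation:
BFS from S0:
  visit S0: S0--a-->S2 (new), S0--b-->S0 (seen), S0--c-->S2 (seen)
  visit S2: S2--a-->S0 (seen), S2--b-->S1 (new), S2--c-->S0 (seen)
  visit S1: S1--a-->S0 (seen), S1--b-->S1 (seen), S1--c-->S2 (seen)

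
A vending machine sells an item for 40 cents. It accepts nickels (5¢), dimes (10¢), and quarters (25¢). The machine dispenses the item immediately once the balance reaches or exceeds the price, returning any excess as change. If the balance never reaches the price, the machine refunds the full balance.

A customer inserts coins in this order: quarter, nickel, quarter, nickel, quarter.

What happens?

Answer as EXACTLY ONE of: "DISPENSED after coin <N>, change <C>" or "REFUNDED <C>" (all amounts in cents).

Price: 40¢
Coin 1 (quarter, 25¢): balance = 25¢
Coin 2 (nickel, 5¢): balance = 30¢
Coin 3 (quarter, 25¢): balance = 55¢
  → balance >= price → DISPENSE, change = 55 - 40 = 15¢

Answer: DISPENSED after coin 3, change 15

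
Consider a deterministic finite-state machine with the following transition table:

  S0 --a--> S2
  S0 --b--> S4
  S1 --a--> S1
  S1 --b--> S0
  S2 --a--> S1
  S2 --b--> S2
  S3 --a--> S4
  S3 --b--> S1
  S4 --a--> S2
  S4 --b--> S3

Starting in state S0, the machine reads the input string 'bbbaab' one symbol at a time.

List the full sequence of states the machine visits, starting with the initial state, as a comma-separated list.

Start: S0
  read 'b': S0 --b--> S4
  read 'b': S4 --b--> S3
  read 'b': S3 --b--> S1
  read 'a': S1 --a--> S1
  read 'a': S1 --a--> S1
  read 'b': S1 --b--> S0

Answer: S0, S4, S3, S1, S1, S1, S0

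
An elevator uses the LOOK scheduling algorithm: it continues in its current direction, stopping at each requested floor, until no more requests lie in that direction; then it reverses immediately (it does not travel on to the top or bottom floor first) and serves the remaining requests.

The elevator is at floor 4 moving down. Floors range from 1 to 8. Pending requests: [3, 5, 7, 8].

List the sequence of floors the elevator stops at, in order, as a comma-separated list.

Current: 4, moving DOWN
Serve below first (descending): [3]
Then reverse, serve above (ascending): [5, 7, 8]

Answer: 3, 5, 7, 8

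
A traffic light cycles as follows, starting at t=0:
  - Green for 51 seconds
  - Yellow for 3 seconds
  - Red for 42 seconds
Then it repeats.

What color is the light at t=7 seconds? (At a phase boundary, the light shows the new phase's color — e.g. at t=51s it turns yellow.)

Cycle length = 51 + 3 + 42 = 96s
t = 7, phase_t = 7 mod 96 = 7
7 < 51 (green end) → GREEN

Answer: green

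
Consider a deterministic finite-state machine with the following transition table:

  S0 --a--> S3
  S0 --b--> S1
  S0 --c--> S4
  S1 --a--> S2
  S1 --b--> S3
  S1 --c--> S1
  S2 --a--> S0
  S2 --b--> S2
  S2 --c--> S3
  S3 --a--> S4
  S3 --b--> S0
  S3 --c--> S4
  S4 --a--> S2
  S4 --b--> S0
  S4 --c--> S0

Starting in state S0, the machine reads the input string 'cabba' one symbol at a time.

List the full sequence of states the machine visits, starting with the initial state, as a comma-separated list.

Start: S0
  read 'c': S0 --c--> S4
  read 'a': S4 --a--> S2
  read 'b': S2 --b--> S2
  read 'b': S2 --b--> S2
  read 'a': S2 --a--> S0

Answer: S0, S4, S2, S2, S2, S0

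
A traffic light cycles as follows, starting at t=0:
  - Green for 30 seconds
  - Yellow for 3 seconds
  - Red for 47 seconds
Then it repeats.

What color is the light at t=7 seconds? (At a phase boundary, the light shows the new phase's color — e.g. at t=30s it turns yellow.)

Answer: green

Derivation:
Cycle length = 30 + 3 + 47 = 80s
t = 7, phase_t = 7 mod 80 = 7
7 < 30 (green end) → GREEN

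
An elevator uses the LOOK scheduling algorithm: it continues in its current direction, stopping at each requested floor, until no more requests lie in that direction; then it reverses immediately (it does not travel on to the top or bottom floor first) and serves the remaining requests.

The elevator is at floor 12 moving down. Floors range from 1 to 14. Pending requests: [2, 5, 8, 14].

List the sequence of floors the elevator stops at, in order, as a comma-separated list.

Current: 12, moving DOWN
Serve below first (descending): [8, 5, 2]
Then reverse, serve above (ascending): [14]

Answer: 8, 5, 2, 14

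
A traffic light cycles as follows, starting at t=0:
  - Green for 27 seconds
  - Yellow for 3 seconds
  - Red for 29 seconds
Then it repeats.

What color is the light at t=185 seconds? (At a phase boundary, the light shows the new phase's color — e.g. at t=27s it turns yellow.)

Answer: green

Derivation:
Cycle length = 27 + 3 + 29 = 59s
t = 185, phase_t = 185 mod 59 = 8
8 < 27 (green end) → GREEN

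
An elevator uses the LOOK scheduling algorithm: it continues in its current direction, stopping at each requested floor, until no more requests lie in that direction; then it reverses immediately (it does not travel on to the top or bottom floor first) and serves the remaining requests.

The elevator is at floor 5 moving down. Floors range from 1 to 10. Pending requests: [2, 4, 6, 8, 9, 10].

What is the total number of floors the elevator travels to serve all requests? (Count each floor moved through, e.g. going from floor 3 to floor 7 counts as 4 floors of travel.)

Start at floor 5 moving down, LOOK stop order: [4, 2, 6, 8, 9, 10]
  5 → 4: |4-5| = 1, total = 1
  4 → 2: |2-4| = 2, total = 3
  2 → 6: |6-2| = 4, total = 7
  6 → 8: |8-6| = 2, total = 9
  8 → 9: |9-8| = 1, total = 10
  9 → 10: |10-9| = 1, total = 11

Answer: 11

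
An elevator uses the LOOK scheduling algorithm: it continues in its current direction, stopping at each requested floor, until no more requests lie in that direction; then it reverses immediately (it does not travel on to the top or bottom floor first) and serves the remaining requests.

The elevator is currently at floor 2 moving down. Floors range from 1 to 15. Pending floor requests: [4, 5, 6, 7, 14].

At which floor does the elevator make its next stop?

Current floor: 2, direction: down
Requests above: [4, 5, 6, 7, 14]
Requests below: []
Moving down but no requests below → reverse; nearest above is min([4, 5, 6, 7, 14]) = 4

Answer: 4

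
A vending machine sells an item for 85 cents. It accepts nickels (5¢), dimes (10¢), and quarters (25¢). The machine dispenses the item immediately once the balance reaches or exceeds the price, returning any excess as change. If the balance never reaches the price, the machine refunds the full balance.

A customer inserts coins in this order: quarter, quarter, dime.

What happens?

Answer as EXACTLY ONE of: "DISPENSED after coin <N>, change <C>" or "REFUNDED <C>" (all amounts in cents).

Price: 85¢
Coin 1 (quarter, 25¢): balance = 25¢
Coin 2 (quarter, 25¢): balance = 50¢
Coin 3 (dime, 10¢): balance = 60¢
All coins inserted, balance 60¢ < price 85¢ → REFUND 60¢

Answer: REFUNDED 60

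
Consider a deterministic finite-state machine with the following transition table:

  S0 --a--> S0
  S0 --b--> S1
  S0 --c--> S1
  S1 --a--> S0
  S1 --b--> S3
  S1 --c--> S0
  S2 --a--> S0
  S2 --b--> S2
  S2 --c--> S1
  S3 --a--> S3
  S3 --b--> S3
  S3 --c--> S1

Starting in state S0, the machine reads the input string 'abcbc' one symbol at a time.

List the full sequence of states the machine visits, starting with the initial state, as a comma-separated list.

Answer: S0, S0, S1, S0, S1, S0

Derivation:
Start: S0
  read 'a': S0 --a--> S0
  read 'b': S0 --b--> S1
  read 'c': S1 --c--> S0
  read 'b': S0 --b--> S1
  read 'c': S1 --c--> S0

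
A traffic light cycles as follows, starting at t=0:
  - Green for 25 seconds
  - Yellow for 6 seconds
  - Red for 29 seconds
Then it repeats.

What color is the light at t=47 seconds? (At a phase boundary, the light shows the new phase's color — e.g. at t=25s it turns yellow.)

Cycle length = 25 + 6 + 29 = 60s
t = 47, phase_t = 47 mod 60 = 47
47 >= 31 → RED

Answer: red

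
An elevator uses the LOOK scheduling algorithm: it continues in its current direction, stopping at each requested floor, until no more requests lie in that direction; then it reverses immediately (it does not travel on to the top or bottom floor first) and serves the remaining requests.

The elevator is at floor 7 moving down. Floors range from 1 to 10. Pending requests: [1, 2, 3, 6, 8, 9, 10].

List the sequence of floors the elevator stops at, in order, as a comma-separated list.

Current: 7, moving DOWN
Serve below first (descending): [6, 3, 2, 1]
Then reverse, serve above (ascending): [8, 9, 10]

Answer: 6, 3, 2, 1, 8, 9, 10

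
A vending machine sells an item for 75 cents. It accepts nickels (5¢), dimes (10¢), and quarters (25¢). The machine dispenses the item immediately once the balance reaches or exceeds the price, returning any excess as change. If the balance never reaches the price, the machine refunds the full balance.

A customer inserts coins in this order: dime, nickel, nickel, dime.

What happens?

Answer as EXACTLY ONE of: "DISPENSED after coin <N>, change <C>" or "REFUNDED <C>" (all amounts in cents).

Answer: REFUNDED 30

Derivation:
Price: 75¢
Coin 1 (dime, 10¢): balance = 10¢
Coin 2 (nickel, 5¢): balance = 15¢
Coin 3 (nickel, 5¢): balance = 20¢
Coin 4 (dime, 10¢): balance = 30¢
All coins inserted, balance 30¢ < price 75¢ → REFUND 30¢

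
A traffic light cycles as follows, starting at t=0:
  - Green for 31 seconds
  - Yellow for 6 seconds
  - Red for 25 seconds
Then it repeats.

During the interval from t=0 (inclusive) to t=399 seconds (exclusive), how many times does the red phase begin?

Answer: 6

Derivation:
Cycle = 31+6+25 = 62s
red phase starts at t = k*62 + 37 for k=0,1,2,...
Need k*62+37 < 399 → k < 5.839
k ∈ {0, ..., 5} → 6 starts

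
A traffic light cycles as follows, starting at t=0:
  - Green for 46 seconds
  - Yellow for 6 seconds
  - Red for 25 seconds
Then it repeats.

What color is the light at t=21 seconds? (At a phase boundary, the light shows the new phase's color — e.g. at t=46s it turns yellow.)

Answer: green

Derivation:
Cycle length = 46 + 6 + 25 = 77s
t = 21, phase_t = 21 mod 77 = 21
21 < 46 (green end) → GREEN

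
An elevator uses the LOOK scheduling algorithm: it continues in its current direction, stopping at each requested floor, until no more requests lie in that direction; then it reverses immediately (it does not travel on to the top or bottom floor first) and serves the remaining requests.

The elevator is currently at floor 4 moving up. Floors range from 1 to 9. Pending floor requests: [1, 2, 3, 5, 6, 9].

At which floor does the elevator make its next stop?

Current floor: 4, direction: up
Requests above: [5, 6, 9]
Requests below: [1, 2, 3]
Moving up and requests lie above → nearest above is min([5, 6, 9]) = 5

Answer: 5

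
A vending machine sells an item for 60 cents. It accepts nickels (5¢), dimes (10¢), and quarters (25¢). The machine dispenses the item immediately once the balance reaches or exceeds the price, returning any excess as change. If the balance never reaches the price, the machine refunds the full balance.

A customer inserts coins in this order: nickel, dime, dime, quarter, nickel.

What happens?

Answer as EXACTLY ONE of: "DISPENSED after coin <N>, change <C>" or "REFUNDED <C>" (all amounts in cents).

Answer: REFUNDED 55

Derivation:
Price: 60¢
Coin 1 (nickel, 5¢): balance = 5¢
Coin 2 (dime, 10¢): balance = 15¢
Coin 3 (dime, 10¢): balance = 25¢
Coin 4 (quarter, 25¢): balance = 50¢
Coin 5 (nickel, 5¢): balance = 55¢
All coins inserted, balance 55¢ < price 60¢ → REFUND 55¢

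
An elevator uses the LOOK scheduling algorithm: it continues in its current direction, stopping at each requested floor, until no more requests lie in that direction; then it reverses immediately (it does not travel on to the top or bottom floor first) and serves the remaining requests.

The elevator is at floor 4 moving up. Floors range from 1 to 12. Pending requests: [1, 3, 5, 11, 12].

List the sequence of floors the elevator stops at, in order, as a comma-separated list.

Answer: 5, 11, 12, 3, 1

Derivation:
Current: 4, moving UP
Serve above first (ascending): [5, 11, 12]
Then reverse, serve below (descending): [3, 1]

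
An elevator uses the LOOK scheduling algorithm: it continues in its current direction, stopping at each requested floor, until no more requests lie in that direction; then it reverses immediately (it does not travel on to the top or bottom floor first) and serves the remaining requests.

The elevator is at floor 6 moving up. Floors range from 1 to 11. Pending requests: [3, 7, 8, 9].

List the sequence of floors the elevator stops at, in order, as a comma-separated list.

Current: 6, moving UP
Serve above first (ascending): [7, 8, 9]
Then reverse, serve below (descending): [3]

Answer: 7, 8, 9, 3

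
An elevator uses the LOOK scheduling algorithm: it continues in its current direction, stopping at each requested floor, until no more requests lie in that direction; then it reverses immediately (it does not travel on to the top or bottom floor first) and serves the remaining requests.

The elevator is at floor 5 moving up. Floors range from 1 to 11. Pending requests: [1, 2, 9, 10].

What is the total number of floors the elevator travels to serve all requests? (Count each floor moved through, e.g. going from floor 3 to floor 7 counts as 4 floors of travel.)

Answer: 14

Derivation:
Start at floor 5 moving up, LOOK stop order: [9, 10, 2, 1]
  5 → 9: |9-5| = 4, total = 4
  9 → 10: |10-9| = 1, total = 5
  10 → 2: |2-10| = 8, total = 13
  2 → 1: |1-2| = 1, total = 14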